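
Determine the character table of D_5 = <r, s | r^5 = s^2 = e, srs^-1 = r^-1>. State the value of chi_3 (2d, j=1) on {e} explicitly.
Conjugacy classes: {e} of size 1, {r^1, r^4} of size 2, {r^2, r^3} of size 2, {s, sr, ..., sr^4} of size 5.
Character table:
  irrep \ class              {e} (size 1)  {r^1, r^4} (size 2)  {r^2, r^3} (size 2)  {s, sr, ..., sr^4} (size 5)
  chi_1 (triv)               1             1                    1                    1                          
  chi_2 (sign: r->1, s->-1)  1             1                    1                    -1                         
  chi_3 (2d, j=1)            2             -1/2 + sqrt(5)/2     -sqrt(5)/2 - 1/2     0                          
  chi_4 (2d, j=2)            2             -sqrt(5)/2 - 1/2     -1/2 + sqrt(5)/2     0                          

Spot check: chi_3 (2d, j=1) on {e} = 2.

Derivation: D_5 has order 2*5 = 10 with 4 conjugacy classes, hence 4 irreducibles. Sum of squared dims 1 + 1 + 4 + 4 = 10 = |G|. Linear characters come from the abelianisation; the 2-dimensional irreps have character r^k -> 2*cos(2*pi*j*k/5), reflections -> 0.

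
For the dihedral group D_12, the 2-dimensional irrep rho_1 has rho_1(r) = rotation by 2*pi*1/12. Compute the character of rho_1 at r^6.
chi_{rho_1}(r^6) = 2*cos(2*pi*1*6/12) = -2

Working: rho_1(r^6) is rotation by angle 2*pi*1*6/12, whose trace is 2*cos(2*pi*1*6/12) = -2.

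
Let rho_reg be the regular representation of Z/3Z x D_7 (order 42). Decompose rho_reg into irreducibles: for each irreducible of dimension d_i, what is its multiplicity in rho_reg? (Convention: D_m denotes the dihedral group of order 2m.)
Each irreducible V_i of dimension d_i appears with multiplicity d_i, i.e. rho_reg = (direct sum over all irreducibles V_i) d_i V_i. The irreducible dimensions for Z/3Z x D_7 are 1, 1, 1, 1, 1, 1, 2, 2, 2, 2, 2, 2, 2, 2, 2: 6 irreducibles of dimension 1, each with multiplicity 1; 9 irreducibles of dimension 2, each with multiplicity 2. Total dimension 6*1*1 + 9*2*2 = 42 = |G|.

Why: General theorem: in the regular representation of a finite group G, each irreducible appears with multiplicity equal to its dimension. Check: dim(rho_reg) = sum d_i^2 = 1 + 1 + 1 + 1 + 1 + 1 + 4 + 4 + 4 + 4 + 4 + 4 + 4 + 4 + 4 = 42 = |G|.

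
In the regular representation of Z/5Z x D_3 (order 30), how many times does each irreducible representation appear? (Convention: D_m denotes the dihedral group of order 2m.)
Each irreducible V_i of dimension d_i appears with multiplicity d_i, i.e. rho_reg = (direct sum over all irreducibles V_i) d_i V_i. The irreducible dimensions for Z/5Z x D_3 are 1, 1, 1, 1, 1, 1, 1, 1, 1, 1, 2, 2, 2, 2, 2: 10 irreducibles of dimension 1, each with multiplicity 1; 5 irreducibles of dimension 2, each with multiplicity 2. Total dimension 10*1*1 + 5*2*2 = 30 = |G|.

Argument: General theorem: in the regular representation of a finite group G, each irreducible appears with multiplicity equal to its dimension. Check: dim(rho_reg) = sum d_i^2 = 1 + 1 + 1 + 1 + 1 + 1 + 1 + 1 + 1 + 1 + 4 + 4 + 4 + 4 + 4 = 30 = |G|.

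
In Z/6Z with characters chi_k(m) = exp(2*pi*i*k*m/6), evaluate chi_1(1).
chi_1(1) = zeta_6^1 = exp(I*pi/3)

Explanation: chi_1(1) = zeta_6^(1*1) = zeta_6^1. Since zeta_6^6 = 1, this equals zeta_6^1 = exp(2*pi*i*1/6) = exp(I*pi/3).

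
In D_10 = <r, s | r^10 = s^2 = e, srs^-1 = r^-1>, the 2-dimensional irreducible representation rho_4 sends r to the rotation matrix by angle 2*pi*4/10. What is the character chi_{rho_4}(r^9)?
chi_{rho_4}(r^9) = 2*cos(2*pi*4*9/10) = -sqrt(5)/2 - 1/2

Solution. rho_4(r^9) is rotation by angle 2*pi*4*9/10, whose trace is 2*cos(2*pi*4*9/10) = -sqrt(5)/2 - 1/2.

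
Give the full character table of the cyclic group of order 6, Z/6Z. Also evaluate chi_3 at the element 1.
Character table of Z/6Z (irreps indexed chi_0,...,chi_5 with chi_k(m) = zeta_6^(k*m), zeta_6 = exp(2*pi*i/6)):
  irrep \ class  {0} (size 1)  {1} (size 1)    {2} (size 1)    {3} (size 1)  {4} (size 1)    {5} (size 1)  
  chi_0          1             1               1               1             1               1             
  chi_1          1             exp(I*pi/3)     exp(2*I*pi/3)   -1            exp(-2*I*pi/3)  exp(-I*pi/3)  
  chi_2          1             exp(2*I*pi/3)   exp(-2*I*pi/3)  1             exp(2*I*pi/3)   exp(-2*I*pi/3)
  chi_3          1             -1              1               -1            1               -1            
  chi_4          1             exp(-2*I*pi/3)  exp(2*I*pi/3)   1             exp(-2*I*pi/3)  exp(2*I*pi/3) 
  chi_5          1             exp(-I*pi/3)    exp(-2*I*pi/3)  -1            exp(2*I*pi/3)   exp(I*pi/3)   

Spot check: chi_3(1) = zeta_6^(3*1) = zeta_6^3 = -1.

Argument: Z/6Z is abelian, so all 6 irreducible complex representations are 1-dimensional. They are given by chi_k(m) = zeta_6^(k*m) for k = 0,...,5. Row orthogonality: sum_m chi_k(m) conj(chi_l(m)) = 6 * [k = l].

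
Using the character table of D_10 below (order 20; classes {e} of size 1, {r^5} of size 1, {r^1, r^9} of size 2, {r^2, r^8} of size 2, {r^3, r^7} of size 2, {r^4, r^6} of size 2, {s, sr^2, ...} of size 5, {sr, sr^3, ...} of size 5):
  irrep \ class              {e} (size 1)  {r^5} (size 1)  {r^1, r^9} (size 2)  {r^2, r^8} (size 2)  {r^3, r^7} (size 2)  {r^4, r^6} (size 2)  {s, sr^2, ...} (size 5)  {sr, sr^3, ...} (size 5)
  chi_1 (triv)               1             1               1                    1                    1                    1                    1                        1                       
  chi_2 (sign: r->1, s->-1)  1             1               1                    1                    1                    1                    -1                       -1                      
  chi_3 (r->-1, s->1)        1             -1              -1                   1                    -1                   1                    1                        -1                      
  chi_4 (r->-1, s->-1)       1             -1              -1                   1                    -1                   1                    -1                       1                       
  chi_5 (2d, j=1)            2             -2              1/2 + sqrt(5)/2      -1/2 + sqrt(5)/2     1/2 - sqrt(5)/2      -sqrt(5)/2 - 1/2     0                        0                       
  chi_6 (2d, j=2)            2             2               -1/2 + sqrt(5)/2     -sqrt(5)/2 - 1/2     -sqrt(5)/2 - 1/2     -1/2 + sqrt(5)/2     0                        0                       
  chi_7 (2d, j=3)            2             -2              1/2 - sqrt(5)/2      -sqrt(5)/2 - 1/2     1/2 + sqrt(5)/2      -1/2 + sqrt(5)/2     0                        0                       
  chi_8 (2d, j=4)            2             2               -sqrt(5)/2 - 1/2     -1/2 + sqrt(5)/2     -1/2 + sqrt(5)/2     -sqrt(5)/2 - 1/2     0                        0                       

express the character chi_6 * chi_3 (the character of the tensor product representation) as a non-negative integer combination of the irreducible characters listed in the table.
chi_6 tensor chi_3 = chi_7 (all other irreducibles have multiplicity 0).

Working: The character of a tensor product is the pointwise product (chi_6 * chi_3)(C) = chi_6(C) * chi_3(C):
  {e}: (2)*(1), {r^5}: (2)*(-1), {r^1, r^9}: (-1/2 + sqrt(5)/2)*(-1), {r^2, r^8}: (-sqrt(5)/2 - 1/2)*(1), {r^3, r^7}: (-sqrt(5)/2 - 1/2)*(-1), {r^4, r^6}: (-1/2 + sqrt(5)/2)*(1), {s, sr^2, ...}: (0)*(1), {sr, sr^3, ...}: (0)*(-1)
so (chi_6 * chi_3) takes values
  {e} -> 2, {r^5} -> -2, {r^1, r^9} -> 1/2 - sqrt(5)/2, {r^2, r^8} -> -sqrt(5)/2 - 1/2, {r^3, r^7} -> 1/2 + sqrt(5)/2, {r^4, r^6} -> -1/2 + sqrt(5)/2, {s, sr^2, ...} -> 0, {sr, sr^3, ...} -> 0.
Now take the inner product of this character with each irreducible chi from the table, <chi_6*chi_3, chi> = (1/20) sum_C |C| (chi_6*chi_3)(C) conj(chi(C)):
  <chi_6*chi_3, chi_1> = (1/20)[1*(2)*conj(1) + 1*(-2)*conj(1) + 2*(1/2 - sqrt(5)/2)*conj(1) + 2*(-sqrt(5)/2 - 1/2)*conj(1) + 2*(1/2 + sqrt(5)/2)*conj(1) + 2*(-1/2 + sqrt(5)/2)*conj(1) + 5*(0)*conj(1) + 5*(0)*conj(1)]
      = (1/20)[(2) + (-2) + (1 - sqrt(5)) + (-sqrt(5) - 1) + (1 + sqrt(5)) + (-1 + sqrt(5)) + (0) + (0)] = 0/20 = 0
  <chi_6*chi_3, chi_2> = (1/20)[1*(2)*conj(1) + 1*(-2)*conj(1) + 2*(1/2 - sqrt(5)/2)*conj(1) + 2*(-sqrt(5)/2 - 1/2)*conj(1) + 2*(1/2 + sqrt(5)/2)*conj(1) + 2*(-1/2 + sqrt(5)/2)*conj(1) + 5*(0)*conj(-1) + 5*(0)*conj(-1)]
      = (1/20)[(2) + (-2) + (1 - sqrt(5)) + (-sqrt(5) - 1) + (1 + sqrt(5)) + (-1 + sqrt(5)) + (0) + (0)] = 0/20 = 0
  <chi_6*chi_3, chi_3> = (1/20)[1*(2)*conj(1) + 1*(-2)*conj(-1) + 2*(1/2 - sqrt(5)/2)*conj(-1) + 2*(-sqrt(5)/2 - 1/2)*conj(1) + 2*(1/2 + sqrt(5)/2)*conj(-1) + 2*(-1/2 + sqrt(5)/2)*conj(1) + 5*(0)*conj(1) + 5*(0)*conj(-1)]
      = (1/20)[(2) + (2) + (-1 + sqrt(5)) + (-sqrt(5) - 1) + (-sqrt(5) - 1) + (-1 + sqrt(5)) + (0) + (0)] = 0/20 = 0
  <chi_6*chi_3, chi_4> = (1/20)[1*(2)*conj(1) + 1*(-2)*conj(-1) + 2*(1/2 - sqrt(5)/2)*conj(-1) + 2*(-sqrt(5)/2 - 1/2)*conj(1) + 2*(1/2 + sqrt(5)/2)*conj(-1) + 2*(-1/2 + sqrt(5)/2)*conj(1) + 5*(0)*conj(-1) + 5*(0)*conj(1)]
      = (1/20)[(2) + (2) + (-1 + sqrt(5)) + (-sqrt(5) - 1) + (-sqrt(5) - 1) + (-1 + sqrt(5)) + (0) + (0)] = 0/20 = 0
  <chi_6*chi_3, chi_5> = (1/20)[1*(2)*conj(2) + 1*(-2)*conj(-2) + 2*(1/2 - sqrt(5)/2)*conj(1/2 + sqrt(5)/2) + 2*(-sqrt(5)/2 - 1/2)*conj(-1/2 + sqrt(5)/2) + 2*(1/2 + sqrt(5)/2)*conj(1/2 - sqrt(5)/2) + 2*(-1/2 + sqrt(5)/2)*conj(-sqrt(5)/2 - 1/2) + 5*(0)*conj(0) + 5*(0)*conj(0)]
      = (1/20)[(4) + (4) + (-2) + (-2) + (-2) + (-2) + (0) + (0)] = 0/20 = 0
  <chi_6*chi_3, chi_6> = (1/20)[1*(2)*conj(2) + 1*(-2)*conj(2) + 2*(1/2 - sqrt(5)/2)*conj(-1/2 + sqrt(5)/2) + 2*(-sqrt(5)/2 - 1/2)*conj(-sqrt(5)/2 - 1/2) + 2*(1/2 + sqrt(5)/2)*conj(-sqrt(5)/2 - 1/2) + 2*(-1/2 + sqrt(5)/2)*conj(-1/2 + sqrt(5)/2) + 5*(0)*conj(0) + 5*(0)*conj(0)]
      = (1/20)[(4) + (-4) + (-3 + sqrt(5)) + (sqrt(5) + 3) + (-3 - sqrt(5)) + (3 - sqrt(5)) + (0) + (0)] = 0/20 = 0
  <chi_6*chi_3, chi_7> = (1/20)[1*(2)*conj(2) + 1*(-2)*conj(-2) + 2*(1/2 - sqrt(5)/2)*conj(1/2 - sqrt(5)/2) + 2*(-sqrt(5)/2 - 1/2)*conj(-sqrt(5)/2 - 1/2) + 2*(1/2 + sqrt(5)/2)*conj(1/2 + sqrt(5)/2) + 2*(-1/2 + sqrt(5)/2)*conj(-1/2 + sqrt(5)/2) + 5*(0)*conj(0) + 5*(0)*conj(0)]
      = (1/20)[(4) + (4) + (3 - sqrt(5)) + (sqrt(5) + 3) + (sqrt(5) + 3) + (3 - sqrt(5)) + (0) + (0)] = 20/20 = 1
  <chi_6*chi_3, chi_8> = (1/20)[1*(2)*conj(2) + 1*(-2)*conj(2) + 2*(1/2 - sqrt(5)/2)*conj(-sqrt(5)/2 - 1/2) + 2*(-sqrt(5)/2 - 1/2)*conj(-1/2 + sqrt(5)/2) + 2*(1/2 + sqrt(5)/2)*conj(-1/2 + sqrt(5)/2) + 2*(-1/2 + sqrt(5)/2)*conj(-sqrt(5)/2 - 1/2) + 5*(0)*conj(0) + 5*(0)*conj(0)]
      = (1/20)[(4) + (-4) + (2) + (-2) + (2) + (-2) + (0) + (0)] = 0/20 = 0
Hence the multiplicities are chi_7: 1. Dimension check: dim(chi_6)*dim(chi_3) = 2*1 = 2 and sum (mult * dim) = 1*2 = 2.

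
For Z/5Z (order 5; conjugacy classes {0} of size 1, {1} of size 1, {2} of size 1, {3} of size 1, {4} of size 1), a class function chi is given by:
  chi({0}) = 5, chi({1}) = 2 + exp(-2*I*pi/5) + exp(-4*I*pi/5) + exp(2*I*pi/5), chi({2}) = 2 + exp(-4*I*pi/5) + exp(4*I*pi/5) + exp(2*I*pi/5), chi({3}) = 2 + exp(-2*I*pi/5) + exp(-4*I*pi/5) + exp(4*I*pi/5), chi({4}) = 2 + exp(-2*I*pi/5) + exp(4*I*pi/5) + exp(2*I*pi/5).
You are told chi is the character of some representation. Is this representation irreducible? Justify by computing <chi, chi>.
Not irreducible (reducible): <chi, chi> = 7 > 1.

Argument: <chi, chi> = (1/|G|) sum_C |C| * |chi(C)|^2 = (1/5)[1*|5|^2 + 1*|2 + exp(-2*I*pi/5) + exp(-4*I*pi/5) + exp(2*I*pi/5)|^2 + 1*|2 + exp(-4*I*pi/5) + exp(4*I*pi/5) + exp(2*I*pi/5)|^2 + 1*|2 + exp(-2*I*pi/5) + exp(-4*I*pi/5) + exp(4*I*pi/5)|^2 + 1*|2 + exp(-2*I*pi/5) + exp(4*I*pi/5) + exp(2*I*pi/5)|^2]
  = (1/5)[(25) + (7 + 5*exp(-2*I*pi/5) + 4*exp(-4*I*pi/5) + 4*exp(4*I*pi/5) + 5*exp(2*I*pi/5)) + (7 + 4*exp(-2*I*pi/5) + 5*exp(-4*I*pi/5) + 5*exp(4*I*pi/5) + 4*exp(2*I*pi/5)) + (7 + 4*exp(-2*I*pi/5) + 5*exp(-4*I*pi/5) + 5*exp(4*I*pi/5) + 4*exp(2*I*pi/5)) + (7 + 5*exp(-2*I*pi/5) + 4*exp(-4*I*pi/5) + 4*exp(4*I*pi/5) + 5*exp(2*I*pi/5))] = 35/5 = 7.
(Exp terms are combined using exp(i*s)*conj(exp(i*t)) = exp(i*(s-t)), and sums of them are collapsed using the identity that for every m > 1 the m distinct m-th roots of unity sum to 0, e.g. 1 + exp(2*I*pi/3) + exp(-2*I*pi/3) = 0.)
A character is irreducible iff <chi, chi> = 1, so this representation is reducible.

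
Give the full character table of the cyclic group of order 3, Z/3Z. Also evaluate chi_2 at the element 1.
Character table of Z/3Z (irreps indexed chi_0,...,chi_2 with chi_k(m) = zeta_3^(k*m), zeta_3 = exp(2*pi*i/3)):
  irrep \ class  {0} (size 1)  {1} (size 1)    {2} (size 1)  
  chi_0          1             1               1             
  chi_1          1             exp(2*I*pi/3)   exp(-2*I*pi/3)
  chi_2          1             exp(-2*I*pi/3)  exp(2*I*pi/3) 

Spot check: chi_2(1) = zeta_3^(2*1) = zeta_3^2 = exp(-2*I*pi/3).

Reasoning: Z/3Z is abelian, so all 3 irreducible complex representations are 1-dimensional. They are given by chi_k(m) = zeta_3^(k*m) for k = 0,...,2. Row orthogonality: sum_m chi_k(m) conj(chi_l(m)) = 3 * [k = l].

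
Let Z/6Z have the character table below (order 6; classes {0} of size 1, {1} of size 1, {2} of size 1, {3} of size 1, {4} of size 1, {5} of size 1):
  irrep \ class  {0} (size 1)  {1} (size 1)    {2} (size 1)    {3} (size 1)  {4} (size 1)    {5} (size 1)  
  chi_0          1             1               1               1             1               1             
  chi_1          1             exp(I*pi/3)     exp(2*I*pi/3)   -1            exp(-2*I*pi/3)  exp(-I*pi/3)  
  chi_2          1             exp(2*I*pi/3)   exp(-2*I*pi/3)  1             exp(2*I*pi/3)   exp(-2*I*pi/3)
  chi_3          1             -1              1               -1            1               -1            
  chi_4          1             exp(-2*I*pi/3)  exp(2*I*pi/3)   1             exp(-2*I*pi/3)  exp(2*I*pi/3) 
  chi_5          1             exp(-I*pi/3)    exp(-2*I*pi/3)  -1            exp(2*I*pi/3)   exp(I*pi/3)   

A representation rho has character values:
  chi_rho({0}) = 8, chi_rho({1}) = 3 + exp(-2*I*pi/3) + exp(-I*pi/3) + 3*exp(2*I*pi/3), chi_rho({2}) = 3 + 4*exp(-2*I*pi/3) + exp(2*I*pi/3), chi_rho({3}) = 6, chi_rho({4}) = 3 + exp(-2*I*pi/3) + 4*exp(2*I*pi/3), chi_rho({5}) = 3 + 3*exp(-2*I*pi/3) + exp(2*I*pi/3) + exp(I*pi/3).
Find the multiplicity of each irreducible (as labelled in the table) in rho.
Multiplicities: chi_0: 3, chi_1: 0, chi_2: 3, chi_3: 0, chi_4: 1, chi_5: 1.

Justification: Use <chi_rho, chi> = (1/|G|) sum_C |C| * chi_rho(C) * conj(chi(C)) with |G| = 6 for each irreducible chi in the table:
  <chi_rho, chi_0> = (1/6)[1*(8)*conj(1) + 1*(3 + exp(-2*I*pi/3) + exp(-I*pi/3) + 3*exp(2*I*pi/3))*conj(1) + 1*(3 + 4*exp(-2*I*pi/3) + exp(2*I*pi/3))*conj(1) + 1*(6)*conj(1) + 1*(3 + exp(-2*I*pi/3) + 4*exp(2*I*pi/3))*conj(1) + 1*(3 + 3*exp(-2*I*pi/3) + exp(2*I*pi/3) + exp(I*pi/3))*conj(1)]
      = (1/6)[(8) + (3 + exp(-2*I*pi/3) + exp(-I*pi/3) + 3*exp(2*I*pi/3)) + (3 + 4*exp(-2*I*pi/3) + exp(2*I*pi/3)) + (6) + (3 + exp(-2*I*pi/3) + 4*exp(2*I*pi/3)) + (3 + 3*exp(-2*I*pi/3) + exp(2*I*pi/3) + exp(I*pi/3))] = 18/6 = 3
  <chi_rho, chi_1> = (1/6)[1*(8)*conj(1) + 1*(3 + exp(-2*I*pi/3) + exp(-I*pi/3) + 3*exp(2*I*pi/3))*conj(exp(I*pi/3)) + 1*(3 + 4*exp(-2*I*pi/3) + exp(2*I*pi/3))*conj(exp(2*I*pi/3)) + 1*(6)*conj(-1) + 1*(3 + exp(-2*I*pi/3) + 4*exp(2*I*pi/3))*conj(exp(-2*I*pi/3)) + 1*(3 + 3*exp(-2*I*pi/3) + exp(2*I*pi/3) + exp(I*pi/3))*conj(exp(-I*pi/3))]
      = (1/6)[(8) + (-1 + 3*exp(-I*pi/3) + exp(-2*I*pi/3) + 3*exp(I*pi/3)) + (1 + 3*exp(-2*I*pi/3) + 4*exp(2*I*pi/3)) + (-6) + (1 + 4*exp(-2*I*pi/3) + 3*exp(2*I*pi/3)) + (-1 + 3*exp(-I*pi/3) + exp(2*I*pi/3) + 3*exp(I*pi/3))] = 0/6 = 0
  <chi_rho, chi_2> = (1/6)[1*(8)*conj(1) + 1*(3 + exp(-2*I*pi/3) + exp(-I*pi/3) + 3*exp(2*I*pi/3))*conj(exp(2*I*pi/3)) + 1*(3 + 4*exp(-2*I*pi/3) + exp(2*I*pi/3))*conj(exp(-2*I*pi/3)) + 1*(6)*conj(1) + 1*(3 + exp(-2*I*pi/3) + 4*exp(2*I*pi/3))*conj(exp(2*I*pi/3)) + 1*(3 + 3*exp(-2*I*pi/3) + exp(2*I*pi/3) + exp(I*pi/3))*conj(exp(-2*I*pi/3))]
      = (1/6)[(8) + (2 + 3*exp(-2*I*pi/3) + exp(2*I*pi/3)) + (4 + exp(-2*I*pi/3) + 3*exp(2*I*pi/3)) + (6) + (4 + 3*exp(-2*I*pi/3) + exp(2*I*pi/3)) + (2 + exp(-2*I*pi/3) + 3*exp(2*I*pi/3))] = 18/6 = 3
  <chi_rho, chi_3> = (1/6)[1*(8)*conj(1) + 1*(3 + exp(-2*I*pi/3) + exp(-I*pi/3) + 3*exp(2*I*pi/3))*conj(-1) + 1*(3 + 4*exp(-2*I*pi/3) + exp(2*I*pi/3))*conj(1) + 1*(6)*conj(-1) + 1*(3 + exp(-2*I*pi/3) + 4*exp(2*I*pi/3))*conj(1) + 1*(3 + 3*exp(-2*I*pi/3) + exp(2*I*pi/3) + exp(I*pi/3))*conj(-1)]
      = (1/6)[(8) + (-3 - 3*exp(2*I*pi/3) - exp(-I*pi/3) - exp(-2*I*pi/3)) + (3 + 4*exp(-2*I*pi/3) + exp(2*I*pi/3)) + (-6) + (3 + exp(-2*I*pi/3) + 4*exp(2*I*pi/3)) + (-3 - exp(I*pi/3) - exp(2*I*pi/3) - 3*exp(-2*I*pi/3))] = 0/6 = 0
  <chi_rho, chi_4> = (1/6)[1*(8)*conj(1) + 1*(3 + exp(-2*I*pi/3) + exp(-I*pi/3) + 3*exp(2*I*pi/3))*conj(exp(-2*I*pi/3)) + 1*(3 + 4*exp(-2*I*pi/3) + exp(2*I*pi/3))*conj(exp(2*I*pi/3)) + 1*(6)*conj(1) + 1*(3 + exp(-2*I*pi/3) + 4*exp(2*I*pi/3))*conj(exp(-2*I*pi/3)) + 1*(3 + 3*exp(-2*I*pi/3) + exp(2*I*pi/3) + exp(I*pi/3))*conj(exp(2*I*pi/3))]
      = (1/6)[(8) + (1 + 3*exp(-2*I*pi/3) + exp(I*pi/3) + 3*exp(2*I*pi/3)) + (1 + 3*exp(-2*I*pi/3) + 4*exp(2*I*pi/3)) + (6) + (1 + 4*exp(-2*I*pi/3) + 3*exp(2*I*pi/3)) + (1 + 3*exp(-2*I*pi/3) + exp(-I*pi/3) + 3*exp(2*I*pi/3))] = 6/6 = 1
  <chi_rho, chi_5> = (1/6)[1*(8)*conj(1) + 1*(3 + exp(-2*I*pi/3) + exp(-I*pi/3) + 3*exp(2*I*pi/3))*conj(exp(-I*pi/3)) + 1*(3 + 4*exp(-2*I*pi/3) + exp(2*I*pi/3))*conj(exp(-2*I*pi/3)) + 1*(6)*conj(-1) + 1*(3 + exp(-2*I*pi/3) + 4*exp(2*I*pi/3))*conj(exp(2*I*pi/3)) + 1*(3 + 3*exp(-2*I*pi/3) + exp(2*I*pi/3) + exp(I*pi/3))*conj(exp(I*pi/3))]
      = (1/6)[(8) + (-2 + exp(-I*pi/3) + 3*exp(I*pi/3)) + (4 + exp(-2*I*pi/3) + 3*exp(2*I*pi/3)) + (-6) + (4 + 3*exp(-2*I*pi/3) + exp(2*I*pi/3)) + (-2 + 3*exp(-I*pi/3) + exp(I*pi/3))] = 6/6 = 1
(Exp terms are combined using exp(i*s)*conj(exp(i*t)) = exp(i*(s-t)), and sums of them are collapsed using the identity that for every m > 1 the m distinct m-th roots of unity sum to 0, e.g. 1 + exp(2*I*pi/3) + exp(-2*I*pi/3) = 0.)
Dimension check: dim(rho) = sum (mult * dim) = 3*1 + 0*1 + 3*1 + 0*1 + 1*1 + 1*1 = 8 = chi_rho(e) = 8.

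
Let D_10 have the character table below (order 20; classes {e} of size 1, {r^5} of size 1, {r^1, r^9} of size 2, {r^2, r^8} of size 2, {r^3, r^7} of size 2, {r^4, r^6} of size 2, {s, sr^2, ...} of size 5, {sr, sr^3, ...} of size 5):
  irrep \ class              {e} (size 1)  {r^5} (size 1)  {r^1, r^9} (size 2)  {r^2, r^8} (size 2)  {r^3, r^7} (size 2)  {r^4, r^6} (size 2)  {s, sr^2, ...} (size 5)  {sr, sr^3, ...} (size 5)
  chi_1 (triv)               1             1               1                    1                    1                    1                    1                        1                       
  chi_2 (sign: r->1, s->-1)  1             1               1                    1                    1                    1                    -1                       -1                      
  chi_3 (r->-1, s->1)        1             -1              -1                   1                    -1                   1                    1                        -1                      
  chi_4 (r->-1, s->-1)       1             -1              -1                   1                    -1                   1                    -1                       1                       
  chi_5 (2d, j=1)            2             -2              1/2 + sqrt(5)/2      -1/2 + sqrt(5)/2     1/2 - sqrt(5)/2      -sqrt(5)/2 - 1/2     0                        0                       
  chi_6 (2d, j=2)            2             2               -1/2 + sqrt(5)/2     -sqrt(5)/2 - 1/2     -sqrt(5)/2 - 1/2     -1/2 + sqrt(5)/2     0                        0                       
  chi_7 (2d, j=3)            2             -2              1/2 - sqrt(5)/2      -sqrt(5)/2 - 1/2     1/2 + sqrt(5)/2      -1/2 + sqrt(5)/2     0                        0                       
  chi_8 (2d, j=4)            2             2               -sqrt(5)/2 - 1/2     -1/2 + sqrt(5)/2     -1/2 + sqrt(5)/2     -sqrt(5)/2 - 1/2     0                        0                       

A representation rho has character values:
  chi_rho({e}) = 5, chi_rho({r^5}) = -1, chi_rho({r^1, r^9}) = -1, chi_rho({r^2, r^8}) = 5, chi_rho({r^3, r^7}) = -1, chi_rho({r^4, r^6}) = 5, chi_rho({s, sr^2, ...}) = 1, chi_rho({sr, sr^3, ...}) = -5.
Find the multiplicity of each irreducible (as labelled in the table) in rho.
Multiplicities: chi_1: 0, chi_2: 2, chi_3: 3, chi_4: 0, chi_5: 0, chi_6: 0, chi_7: 0, chi_8: 0.

Explanation: Use <chi_rho, chi> = (1/|G|) sum_C |C| * chi_rho(C) * conj(chi(C)) with |G| = 20 for each irreducible chi in the table:
  <chi_rho, chi_1> = (1/20)[1*(5)*conj(1) + 1*(-1)*conj(1) + 2*(-1)*conj(1) + 2*(5)*conj(1) + 2*(-1)*conj(1) + 2*(5)*conj(1) + 5*(1)*conj(1) + 5*(-5)*conj(1)]
      = (1/20)[(5) + (-1) + (-2) + (10) + (-2) + (10) + (5) + (-25)] = 0/20 = 0
  <chi_rho, chi_2> = (1/20)[1*(5)*conj(1) + 1*(-1)*conj(1) + 2*(-1)*conj(1) + 2*(5)*conj(1) + 2*(-1)*conj(1) + 2*(5)*conj(1) + 5*(1)*conj(-1) + 5*(-5)*conj(-1)]
      = (1/20)[(5) + (-1) + (-2) + (10) + (-2) + (10) + (-5) + (25)] = 40/20 = 2
  <chi_rho, chi_3> = (1/20)[1*(5)*conj(1) + 1*(-1)*conj(-1) + 2*(-1)*conj(-1) + 2*(5)*conj(1) + 2*(-1)*conj(-1) + 2*(5)*conj(1) + 5*(1)*conj(1) + 5*(-5)*conj(-1)]
      = (1/20)[(5) + (1) + (2) + (10) + (2) + (10) + (5) + (25)] = 60/20 = 3
  <chi_rho, chi_4> = (1/20)[1*(5)*conj(1) + 1*(-1)*conj(-1) + 2*(-1)*conj(-1) + 2*(5)*conj(1) + 2*(-1)*conj(-1) + 2*(5)*conj(1) + 5*(1)*conj(-1) + 5*(-5)*conj(1)]
      = (1/20)[(5) + (1) + (2) + (10) + (2) + (10) + (-5) + (-25)] = 0/20 = 0
  <chi_rho, chi_5> = (1/20)[1*(5)*conj(2) + 1*(-1)*conj(-2) + 2*(-1)*conj(1/2 + sqrt(5)/2) + 2*(5)*conj(-1/2 + sqrt(5)/2) + 2*(-1)*conj(1/2 - sqrt(5)/2) + 2*(5)*conj(-sqrt(5)/2 - 1/2) + 5*(1)*conj(0) + 5*(-5)*conj(0)]
      = (1/20)[(10) + (2) + (-sqrt(5) - 1) + (-5 + 5*sqrt(5)) + (-1 + sqrt(5)) + (-5*sqrt(5) - 5) + (0) + (0)] = 0/20 = 0
  <chi_rho, chi_6> = (1/20)[1*(5)*conj(2) + 1*(-1)*conj(2) + 2*(-1)*conj(-1/2 + sqrt(5)/2) + 2*(5)*conj(-sqrt(5)/2 - 1/2) + 2*(-1)*conj(-sqrt(5)/2 - 1/2) + 2*(5)*conj(-1/2 + sqrt(5)/2) + 5*(1)*conj(0) + 5*(-5)*conj(0)]
      = (1/20)[(10) + (-2) + (1 - sqrt(5)) + (-5*sqrt(5) - 5) + (1 + sqrt(5)) + (-5 + 5*sqrt(5)) + (0) + (0)] = 0/20 = 0
  <chi_rho, chi_7> = (1/20)[1*(5)*conj(2) + 1*(-1)*conj(-2) + 2*(-1)*conj(1/2 - sqrt(5)/2) + 2*(5)*conj(-sqrt(5)/2 - 1/2) + 2*(-1)*conj(1/2 + sqrt(5)/2) + 2*(5)*conj(-1/2 + sqrt(5)/2) + 5*(1)*conj(0) + 5*(-5)*conj(0)]
      = (1/20)[(10) + (2) + (-1 + sqrt(5)) + (-5*sqrt(5) - 5) + (-sqrt(5) - 1) + (-5 + 5*sqrt(5)) + (0) + (0)] = 0/20 = 0
  <chi_rho, chi_8> = (1/20)[1*(5)*conj(2) + 1*(-1)*conj(2) + 2*(-1)*conj(-sqrt(5)/2 - 1/2) + 2*(5)*conj(-1/2 + sqrt(5)/2) + 2*(-1)*conj(-1/2 + sqrt(5)/2) + 2*(5)*conj(-sqrt(5)/2 - 1/2) + 5*(1)*conj(0) + 5*(-5)*conj(0)]
      = (1/20)[(10) + (-2) + (1 + sqrt(5)) + (-5 + 5*sqrt(5)) + (1 - sqrt(5)) + (-5*sqrt(5) - 5) + (0) + (0)] = 0/20 = 0
Dimension check: dim(rho) = sum (mult * dim) = 0*1 + 2*1 + 3*1 + 0*1 + 0*2 + 0*2 + 0*2 + 0*2 = 5 = chi_rho(e) = 5.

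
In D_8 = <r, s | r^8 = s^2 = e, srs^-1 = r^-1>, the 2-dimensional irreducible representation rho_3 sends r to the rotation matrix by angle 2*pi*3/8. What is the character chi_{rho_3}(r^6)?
chi_{rho_3}(r^6) = 2*cos(2*pi*3*6/8) = 0

Proof sketch: rho_3(r^6) is rotation by angle 2*pi*3*6/8, whose trace is 2*cos(2*pi*3*6/8) = 0.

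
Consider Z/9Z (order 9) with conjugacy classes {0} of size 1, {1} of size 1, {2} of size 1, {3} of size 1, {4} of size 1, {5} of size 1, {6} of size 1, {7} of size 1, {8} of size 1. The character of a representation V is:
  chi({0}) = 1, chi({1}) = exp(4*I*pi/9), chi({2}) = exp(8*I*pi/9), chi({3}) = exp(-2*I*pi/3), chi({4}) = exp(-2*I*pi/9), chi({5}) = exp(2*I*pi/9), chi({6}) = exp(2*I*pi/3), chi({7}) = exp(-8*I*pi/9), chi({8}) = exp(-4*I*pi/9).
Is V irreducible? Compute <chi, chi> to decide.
Irreducible: <chi, chi> = 1.

Explanation: <chi, chi> = (1/|G|) sum_C |C| * |chi(C)|^2 = (1/9)[1*|1|^2 + 1*|exp(4*I*pi/9)|^2 + 1*|exp(8*I*pi/9)|^2 + 1*|exp(-2*I*pi/3)|^2 + 1*|exp(-2*I*pi/9)|^2 + 1*|exp(2*I*pi/9)|^2 + 1*|exp(2*I*pi/3)|^2 + 1*|exp(-8*I*pi/9)|^2 + 1*|exp(-4*I*pi/9)|^2]
  = (1/9)[(1) + (1) + (1) + (1) + (1) + (1) + (1) + (1) + (1)] = 9/9 = 1.
(Exp terms are combined using exp(i*s)*conj(exp(i*t)) = exp(i*(s-t)), and sums of them are collapsed using the identity that for every m > 1 the m distinct m-th roots of unity sum to 0, e.g. 1 + exp(2*I*pi/3) + exp(-2*I*pi/3) = 0.)
A character is irreducible iff <chi, chi> = 1, so this representation is irreducible.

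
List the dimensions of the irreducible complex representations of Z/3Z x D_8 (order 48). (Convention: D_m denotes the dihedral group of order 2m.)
Dimensions: 1, 1, 1, 1, 1, 1, 1, 1, 1, 1, 1, 1, 2, 2, 2, 2, 2, 2, 2, 2, 2

Justification: There are 21 irreducibles (= number of conjugacy classes). Their dimensions d_i satisfy sum d_i^2 = |G| = 48: 1 + 1 + 1 + 1 + 1 + 1 + 1 + 1 + 1 + 1 + 1 + 1 + 4 + 4 + 4 + 4 + 4 + 4 + 4 + 4 + 4 = 48. (For the product with Z/3Z: each of the 3 1-dim characters of Z/3Z tensors with each irrep of D_8, giving 3 copies of each D_8-dimension.)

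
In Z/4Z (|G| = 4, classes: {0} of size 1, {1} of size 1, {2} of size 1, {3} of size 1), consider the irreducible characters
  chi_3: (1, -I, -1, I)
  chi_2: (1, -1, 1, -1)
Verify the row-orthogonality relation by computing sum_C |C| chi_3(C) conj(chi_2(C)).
Sum = 0; so <chi_3, chi_2> = 0 (distinct irreducibles are orthogonal).

Compute term by term over conjugacy classes (|C| * chi_3(C) * conj(chi_2(C))):
  1*(1)*conj(1) + 1*(-I)*conj(-1) + 1*(-1)*conj(1) + 1*(I)*conj(-1)
  = (1) + (I) + (-1) + (-I)
  = 0.
(Exp terms are combined using exp(i*s)*conj(exp(i*t)) = exp(i*(s-t)), and sums of them are collapsed using the identity that for every m > 1 the m distinct m-th roots of unity sum to 0, e.g. 1 + exp(2*I*pi/3) + exp(-2*I*pi/3) = 0.)
Dividing by |G| = 4 gives 0/4 = 0, matching the row-orthogonality relation <chi_3, chi_2> = [chi_3 = chi_2].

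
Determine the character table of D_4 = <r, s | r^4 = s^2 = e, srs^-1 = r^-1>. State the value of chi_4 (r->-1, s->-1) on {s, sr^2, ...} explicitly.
Conjugacy classes: {e} of size 1, {r^2} of size 1, {r^1, r^3} of size 2, {s, sr^2, ...} of size 2, {sr, sr^3, ...} of size 2.
Character table:
  irrep \ class              {e} (size 1)  {r^2} (size 1)  {r^1, r^3} (size 2)  {s, sr^2, ...} (size 2)  {sr, sr^3, ...} (size 2)
  chi_1 (triv)               1             1               1                    1                        1                       
  chi_2 (sign: r->1, s->-1)  1             1               1                    -1                       -1                      
  chi_3 (r->-1, s->1)        1             1               -1                   1                        -1                      
  chi_4 (r->-1, s->-1)       1             1               -1                   -1                       1                       
  chi_5 (2d, j=1)            2             -2              0                    0                        0                       

Spot check: chi_4 (r->-1, s->-1) on {s, sr^2, ...} = -1.

D_4 has order 2*4 = 8 with 5 conjugacy classes, hence 5 irreducibles. Sum of squared dims 1 + 1 + 1 + 1 + 4 = 8 = |G|. Linear characters come from the abelianisation; the 2-dimensional irreps have character r^k -> 2*cos(2*pi*j*k/4), reflections -> 0.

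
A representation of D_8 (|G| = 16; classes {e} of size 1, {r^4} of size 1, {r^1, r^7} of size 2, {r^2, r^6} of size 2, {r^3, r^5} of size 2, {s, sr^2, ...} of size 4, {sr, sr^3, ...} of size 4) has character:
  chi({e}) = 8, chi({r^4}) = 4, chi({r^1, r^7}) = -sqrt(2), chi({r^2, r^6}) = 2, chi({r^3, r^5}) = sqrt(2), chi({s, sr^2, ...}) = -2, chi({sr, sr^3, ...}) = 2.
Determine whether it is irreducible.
Not irreducible (reducible): <chi, chi> = 8 > 1.

Reasoning: <chi, chi> = (1/|G|) sum_C |C| * |chi(C)|^2 = (1/16)[1*|8|^2 + 1*|4|^2 + 2*|-sqrt(2)|^2 + 2*|2|^2 + 2*|sqrt(2)|^2 + 4*|-2|^2 + 4*|2|^2]
  = (1/16)[(64) + (16) + (4) + (8) + (4) + (16) + (16)] = 128/16 = 8.
A character is irreducible iff <chi, chi> = 1, so this representation is reducible.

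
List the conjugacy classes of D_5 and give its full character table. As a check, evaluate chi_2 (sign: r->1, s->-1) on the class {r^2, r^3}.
Conjugacy classes: {e} of size 1, {r^1, r^4} of size 2, {r^2, r^3} of size 2, {s, sr, ..., sr^4} of size 5.
Character table:
  irrep \ class              {e} (size 1)  {r^1, r^4} (size 2)  {r^2, r^3} (size 2)  {s, sr, ..., sr^4} (size 5)
  chi_1 (triv)               1             1                    1                    1                          
  chi_2 (sign: r->1, s->-1)  1             1                    1                    -1                         
  chi_3 (2d, j=1)            2             -1/2 + sqrt(5)/2     -sqrt(5)/2 - 1/2     0                          
  chi_4 (2d, j=2)            2             -sqrt(5)/2 - 1/2     -1/2 + sqrt(5)/2     0                          

Spot check: chi_2 (sign: r->1, s->-1) on {r^2, r^3} = 1.

Derivation: D_5 has order 2*5 = 10 with 4 conjugacy classes, hence 4 irreducibles. Sum of squared dims 1 + 1 + 4 + 4 = 10 = |G|. Linear characters come from the abelianisation; the 2-dimensional irreps have character r^k -> 2*cos(2*pi*j*k/5), reflections -> 0.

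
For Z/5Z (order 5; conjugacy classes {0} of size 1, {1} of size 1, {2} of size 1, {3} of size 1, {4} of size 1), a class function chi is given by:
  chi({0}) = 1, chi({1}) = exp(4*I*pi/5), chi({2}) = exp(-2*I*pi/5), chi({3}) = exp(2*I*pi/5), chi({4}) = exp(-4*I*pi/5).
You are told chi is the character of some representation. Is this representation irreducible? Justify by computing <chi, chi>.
Irreducible: <chi, chi> = 1.

Explanation: <chi, chi> = (1/|G|) sum_C |C| * |chi(C)|^2 = (1/5)[1*|1|^2 + 1*|exp(4*I*pi/5)|^2 + 1*|exp(-2*I*pi/5)|^2 + 1*|exp(2*I*pi/5)|^2 + 1*|exp(-4*I*pi/5)|^2]
  = (1/5)[(1) + (1) + (1) + (1) + (1)] = 5/5 = 1.
(Exp terms are combined using exp(i*s)*conj(exp(i*t)) = exp(i*(s-t)), and sums of them are collapsed using the identity that for every m > 1 the m distinct m-th roots of unity sum to 0, e.g. 1 + exp(2*I*pi/3) + exp(-2*I*pi/3) = 0.)
A character is irreducible iff <chi, chi> = 1, so this representation is irreducible.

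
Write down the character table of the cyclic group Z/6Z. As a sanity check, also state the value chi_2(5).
Character table of Z/6Z (irreps indexed chi_0,...,chi_5 with chi_k(m) = zeta_6^(k*m), zeta_6 = exp(2*pi*i/6)):
  irrep \ class  {0} (size 1)  {1} (size 1)    {2} (size 1)    {3} (size 1)  {4} (size 1)    {5} (size 1)  
  chi_0          1             1               1               1             1               1             
  chi_1          1             exp(I*pi/3)     exp(2*I*pi/3)   -1            exp(-2*I*pi/3)  exp(-I*pi/3)  
  chi_2          1             exp(2*I*pi/3)   exp(-2*I*pi/3)  1             exp(2*I*pi/3)   exp(-2*I*pi/3)
  chi_3          1             -1              1               -1            1               -1            
  chi_4          1             exp(-2*I*pi/3)  exp(2*I*pi/3)   1             exp(-2*I*pi/3)  exp(2*I*pi/3) 
  chi_5          1             exp(-I*pi/3)    exp(-2*I*pi/3)  -1            exp(2*I*pi/3)   exp(I*pi/3)   

Spot check: chi_2(5) = zeta_6^(2*5) = zeta_6^10 = exp(-2*I*pi/3).

Solution. Z/6Z is abelian, so all 6 irreducible complex representations are 1-dimensional. They are given by chi_k(m) = zeta_6^(k*m) for k = 0,...,5. Row orthogonality: sum_m chi_k(m) conj(chi_l(m)) = 6 * [k = l].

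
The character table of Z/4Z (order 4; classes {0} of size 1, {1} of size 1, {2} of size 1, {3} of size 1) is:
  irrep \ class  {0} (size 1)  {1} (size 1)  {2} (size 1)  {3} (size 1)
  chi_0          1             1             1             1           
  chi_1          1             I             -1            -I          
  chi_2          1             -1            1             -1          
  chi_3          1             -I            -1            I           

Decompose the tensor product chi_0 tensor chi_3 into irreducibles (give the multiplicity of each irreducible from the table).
chi_0 tensor chi_3 = chi_3 (all other irreducibles have multiplicity 0).

Working: The character of a tensor product is the pointwise product (chi_0 * chi_3)(C) = chi_0(C) * chi_3(C):
  {0}: (1)*(1), {1}: (1)*(-I), {2}: (1)*(-1), {3}: (1)*(I)
so (chi_0 * chi_3) takes values
  {0} -> 1, {1} -> -I, {2} -> -1, {3} -> I.
Now take the inner product of this character with each irreducible chi from the table, <chi_0*chi_3, chi> = (1/4) sum_C |C| (chi_0*chi_3)(C) conj(chi(C)):
  <chi_0*chi_3, chi_0> = (1/4)[1*(1)*conj(1) + 1*(-I)*conj(1) + 1*(-1)*conj(1) + 1*(I)*conj(1)]
      = (1/4)[(1) + (-I) + (-1) + (I)] = 0/4 = 0
  <chi_0*chi_3, chi_1> = (1/4)[1*(1)*conj(1) + 1*(-I)*conj(I) + 1*(-1)*conj(-1) + 1*(I)*conj(-I)]
      = (1/4)[(1) + (-1) + (1) + (-1)] = 0/4 = 0
  <chi_0*chi_3, chi_2> = (1/4)[1*(1)*conj(1) + 1*(-I)*conj(-1) + 1*(-1)*conj(1) + 1*(I)*conj(-1)]
      = (1/4)[(1) + (I) + (-1) + (-I)] = 0/4 = 0
  <chi_0*chi_3, chi_3> = (1/4)[1*(1)*conj(1) + 1*(-I)*conj(-I) + 1*(-1)*conj(-1) + 1*(I)*conj(I)]
      = (1/4)[(1) + (1) + (1) + (1)] = 4/4 = 1
(Exp terms are combined using exp(i*s)*conj(exp(i*t)) = exp(i*(s-t)), and sums of them are collapsed using the identity that for every m > 1 the m distinct m-th roots of unity sum to 0, e.g. 1 + exp(2*I*pi/3) + exp(-2*I*pi/3) = 0.)
Hence the multiplicities are chi_3: 1. Dimension check: dim(chi_0)*dim(chi_3) = 1*1 = 1 and sum (mult * dim) = 1*1 = 1.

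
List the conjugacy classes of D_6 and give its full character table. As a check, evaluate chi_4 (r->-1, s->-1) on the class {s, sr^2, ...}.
Conjugacy classes: {e} of size 1, {r^3} of size 1, {r^1, r^5} of size 2, {r^2, r^4} of size 2, {s, sr^2, ...} of size 3, {sr, sr^3, ...} of size 3.
Character table:
  irrep \ class              {e} (size 1)  {r^3} (size 1)  {r^1, r^5} (size 2)  {r^2, r^4} (size 2)  {s, sr^2, ...} (size 3)  {sr, sr^3, ...} (size 3)
  chi_1 (triv)               1             1               1                    1                    1                        1                       
  chi_2 (sign: r->1, s->-1)  1             1               1                    1                    -1                       -1                      
  chi_3 (r->-1, s->1)        1             -1              -1                   1                    1                        -1                      
  chi_4 (r->-1, s->-1)       1             -1              -1                   1                    -1                       1                       
  chi_5 (2d, j=1)            2             -2              1                    -1                   0                        0                       
  chi_6 (2d, j=2)            2             2               -1                   -1                   0                        0                       

Spot check: chi_4 (r->-1, s->-1) on {s, sr^2, ...} = -1.

D_6 has order 2*6 = 12 with 6 conjugacy classes, hence 6 irreducibles. Sum of squared dims 1 + 1 + 1 + 1 + 4 + 4 = 12 = |G|. Linear characters come from the abelianisation; the 2-dimensional irreps have character r^k -> 2*cos(2*pi*j*k/6), reflections -> 0.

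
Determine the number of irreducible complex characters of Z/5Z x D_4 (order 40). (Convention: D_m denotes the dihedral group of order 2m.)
25

Derivation: The number of irreducible complex representations of a finite group equals its number of conjugacy classes. For a direct product, #classes(G x H) = #classes(G) * #classes(H). Z/5Z has 5 classes (abelian), D_4 has 5 classes, so 5 * 5 = 25, so Z/5Z x D_4 (order 40) has exactly 25 irreducible complex representations.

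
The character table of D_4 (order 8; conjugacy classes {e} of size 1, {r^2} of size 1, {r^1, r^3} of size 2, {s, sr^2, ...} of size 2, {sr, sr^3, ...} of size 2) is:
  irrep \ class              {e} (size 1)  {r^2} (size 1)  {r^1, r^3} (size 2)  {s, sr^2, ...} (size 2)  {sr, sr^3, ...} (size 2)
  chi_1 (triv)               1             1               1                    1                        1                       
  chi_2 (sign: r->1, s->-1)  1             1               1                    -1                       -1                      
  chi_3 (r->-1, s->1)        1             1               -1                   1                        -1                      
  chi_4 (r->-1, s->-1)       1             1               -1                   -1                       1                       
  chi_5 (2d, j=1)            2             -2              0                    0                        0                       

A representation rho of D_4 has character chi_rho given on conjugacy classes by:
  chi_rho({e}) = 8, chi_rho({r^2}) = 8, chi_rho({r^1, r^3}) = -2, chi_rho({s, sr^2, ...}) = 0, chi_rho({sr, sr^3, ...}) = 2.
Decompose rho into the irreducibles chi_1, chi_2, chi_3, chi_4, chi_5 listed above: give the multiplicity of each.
Multiplicities: chi_1: 2, chi_2: 1, chi_3: 2, chi_4: 3, chi_5: 0.

Working: Use <chi_rho, chi> = (1/|G|) sum_C |C| * chi_rho(C) * conj(chi(C)) with |G| = 8 for each irreducible chi in the table:
  <chi_rho, chi_1> = (1/8)[1*(8)*conj(1) + 1*(8)*conj(1) + 2*(-2)*conj(1) + 2*(0)*conj(1) + 2*(2)*conj(1)]
      = (1/8)[(8) + (8) + (-4) + (0) + (4)] = 16/8 = 2
  <chi_rho, chi_2> = (1/8)[1*(8)*conj(1) + 1*(8)*conj(1) + 2*(-2)*conj(1) + 2*(0)*conj(-1) + 2*(2)*conj(-1)]
      = (1/8)[(8) + (8) + (-4) + (0) + (-4)] = 8/8 = 1
  <chi_rho, chi_3> = (1/8)[1*(8)*conj(1) + 1*(8)*conj(1) + 2*(-2)*conj(-1) + 2*(0)*conj(1) + 2*(2)*conj(-1)]
      = (1/8)[(8) + (8) + (4) + (0) + (-4)] = 16/8 = 2
  <chi_rho, chi_4> = (1/8)[1*(8)*conj(1) + 1*(8)*conj(1) + 2*(-2)*conj(-1) + 2*(0)*conj(-1) + 2*(2)*conj(1)]
      = (1/8)[(8) + (8) + (4) + (0) + (4)] = 24/8 = 3
  <chi_rho, chi_5> = (1/8)[1*(8)*conj(2) + 1*(8)*conj(-2) + 2*(-2)*conj(0) + 2*(0)*conj(0) + 2*(2)*conj(0)]
      = (1/8)[(16) + (-16) + (0) + (0) + (0)] = 0/8 = 0
Dimension check: dim(rho) = sum (mult * dim) = 2*1 + 1*1 + 2*1 + 3*1 + 0*2 = 8 = chi_rho(e) = 8.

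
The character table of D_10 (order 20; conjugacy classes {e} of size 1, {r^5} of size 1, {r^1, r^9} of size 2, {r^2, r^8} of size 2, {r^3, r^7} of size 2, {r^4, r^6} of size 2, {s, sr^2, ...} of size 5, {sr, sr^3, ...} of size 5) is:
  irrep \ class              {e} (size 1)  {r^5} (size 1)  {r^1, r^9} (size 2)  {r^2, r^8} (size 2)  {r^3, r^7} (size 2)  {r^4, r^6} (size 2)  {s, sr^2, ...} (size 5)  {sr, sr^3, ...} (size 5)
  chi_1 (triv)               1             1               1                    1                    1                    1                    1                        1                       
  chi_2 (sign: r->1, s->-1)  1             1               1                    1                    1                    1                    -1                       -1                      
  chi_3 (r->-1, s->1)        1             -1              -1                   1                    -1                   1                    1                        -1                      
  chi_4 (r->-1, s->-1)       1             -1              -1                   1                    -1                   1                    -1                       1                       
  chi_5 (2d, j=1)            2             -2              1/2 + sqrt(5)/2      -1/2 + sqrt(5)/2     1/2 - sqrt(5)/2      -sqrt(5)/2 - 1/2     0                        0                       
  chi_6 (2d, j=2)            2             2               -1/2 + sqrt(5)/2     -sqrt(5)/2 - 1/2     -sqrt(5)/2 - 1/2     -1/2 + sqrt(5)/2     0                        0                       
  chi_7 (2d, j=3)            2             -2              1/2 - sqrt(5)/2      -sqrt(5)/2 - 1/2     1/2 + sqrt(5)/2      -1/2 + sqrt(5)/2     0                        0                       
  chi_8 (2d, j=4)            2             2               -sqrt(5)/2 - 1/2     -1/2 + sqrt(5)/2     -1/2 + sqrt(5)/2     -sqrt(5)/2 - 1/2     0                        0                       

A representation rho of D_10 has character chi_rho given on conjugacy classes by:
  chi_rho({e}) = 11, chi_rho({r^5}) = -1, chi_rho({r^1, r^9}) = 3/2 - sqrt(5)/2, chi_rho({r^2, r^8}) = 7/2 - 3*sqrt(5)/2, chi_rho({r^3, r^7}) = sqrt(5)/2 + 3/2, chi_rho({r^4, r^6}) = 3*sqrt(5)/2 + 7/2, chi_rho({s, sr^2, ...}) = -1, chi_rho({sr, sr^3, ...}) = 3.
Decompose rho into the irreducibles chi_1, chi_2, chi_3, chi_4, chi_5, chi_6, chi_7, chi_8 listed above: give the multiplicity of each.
Multiplicities: chi_1: 2, chi_2: 1, chi_3: 0, chi_4: 2, chi_5: 0, chi_6: 1, chi_7: 2, chi_8: 0.

Details: Use <chi_rho, chi> = (1/|G|) sum_C |C| * chi_rho(C) * conj(chi(C)) with |G| = 20 for each irreducible chi in the table:
  <chi_rho, chi_1> = (1/20)[1*(11)*conj(1) + 1*(-1)*conj(1) + 2*(3/2 - sqrt(5)/2)*conj(1) + 2*(7/2 - 3*sqrt(5)/2)*conj(1) + 2*(sqrt(5)/2 + 3/2)*conj(1) + 2*(3*sqrt(5)/2 + 7/2)*conj(1) + 5*(-1)*conj(1) + 5*(3)*conj(1)]
      = (1/20)[(11) + (-1) + (3 - sqrt(5)) + (7 - 3*sqrt(5)) + (sqrt(5) + 3) + (3*sqrt(5) + 7) + (-5) + (15)] = 40/20 = 2
  <chi_rho, chi_2> = (1/20)[1*(11)*conj(1) + 1*(-1)*conj(1) + 2*(3/2 - sqrt(5)/2)*conj(1) + 2*(7/2 - 3*sqrt(5)/2)*conj(1) + 2*(sqrt(5)/2 + 3/2)*conj(1) + 2*(3*sqrt(5)/2 + 7/2)*conj(1) + 5*(-1)*conj(-1) + 5*(3)*conj(-1)]
      = (1/20)[(11) + (-1) + (3 - sqrt(5)) + (7 - 3*sqrt(5)) + (sqrt(5) + 3) + (3*sqrt(5) + 7) + (5) + (-15)] = 20/20 = 1
  <chi_rho, chi_3> = (1/20)[1*(11)*conj(1) + 1*(-1)*conj(-1) + 2*(3/2 - sqrt(5)/2)*conj(-1) + 2*(7/2 - 3*sqrt(5)/2)*conj(1) + 2*(sqrt(5)/2 + 3/2)*conj(-1) + 2*(3*sqrt(5)/2 + 7/2)*conj(1) + 5*(-1)*conj(1) + 5*(3)*conj(-1)]
      = (1/20)[(11) + (1) + (-3 + sqrt(5)) + (7 - 3*sqrt(5)) + (-3 - sqrt(5)) + (3*sqrt(5) + 7) + (-5) + (-15)] = 0/20 = 0
  <chi_rho, chi_4> = (1/20)[1*(11)*conj(1) + 1*(-1)*conj(-1) + 2*(3/2 - sqrt(5)/2)*conj(-1) + 2*(7/2 - 3*sqrt(5)/2)*conj(1) + 2*(sqrt(5)/2 + 3/2)*conj(-1) + 2*(3*sqrt(5)/2 + 7/2)*conj(1) + 5*(-1)*conj(-1) + 5*(3)*conj(1)]
      = (1/20)[(11) + (1) + (-3 + sqrt(5)) + (7 - 3*sqrt(5)) + (-3 - sqrt(5)) + (3*sqrt(5) + 7) + (5) + (15)] = 40/20 = 2
  <chi_rho, chi_5> = (1/20)[1*(11)*conj(2) + 1*(-1)*conj(-2) + 2*(3/2 - sqrt(5)/2)*conj(1/2 + sqrt(5)/2) + 2*(7/2 - 3*sqrt(5)/2)*conj(-1/2 + sqrt(5)/2) + 2*(sqrt(5)/2 + 3/2)*conj(1/2 - sqrt(5)/2) + 2*(3*sqrt(5)/2 + 7/2)*conj(-sqrt(5)/2 - 1/2) + 5*(-1)*conj(0) + 5*(3)*conj(0)]
      = (1/20)[(22) + (2) + (-1 + sqrt(5)) + (-11 + 5*sqrt(5)) + (-sqrt(5) - 1) + (-5*sqrt(5) - 11) + (0) + (0)] = 0/20 = 0
  <chi_rho, chi_6> = (1/20)[1*(11)*conj(2) + 1*(-1)*conj(2) + 2*(3/2 - sqrt(5)/2)*conj(-1/2 + sqrt(5)/2) + 2*(7/2 - 3*sqrt(5)/2)*conj(-sqrt(5)/2 - 1/2) + 2*(sqrt(5)/2 + 3/2)*conj(-sqrt(5)/2 - 1/2) + 2*(3*sqrt(5)/2 + 7/2)*conj(-1/2 + sqrt(5)/2) + 5*(-1)*conj(0) + 5*(3)*conj(0)]
      = (1/20)[(22) + (-2) + (-4 + 2*sqrt(5)) + (4 - 2*sqrt(5)) + (-2*sqrt(5) - 4) + (4 + 2*sqrt(5)) + (0) + (0)] = 20/20 = 1
  <chi_rho, chi_7> = (1/20)[1*(11)*conj(2) + 1*(-1)*conj(-2) + 2*(3/2 - sqrt(5)/2)*conj(1/2 - sqrt(5)/2) + 2*(7/2 - 3*sqrt(5)/2)*conj(-sqrt(5)/2 - 1/2) + 2*(sqrt(5)/2 + 3/2)*conj(1/2 + sqrt(5)/2) + 2*(3*sqrt(5)/2 + 7/2)*conj(-1/2 + sqrt(5)/2) + 5*(-1)*conj(0) + 5*(3)*conj(0)]
      = (1/20)[(22) + (2) + (4 - 2*sqrt(5)) + (4 - 2*sqrt(5)) + (4 + 2*sqrt(5)) + (4 + 2*sqrt(5)) + (0) + (0)] = 40/20 = 2
  <chi_rho, chi_8> = (1/20)[1*(11)*conj(2) + 1*(-1)*conj(2) + 2*(3/2 - sqrt(5)/2)*conj(-sqrt(5)/2 - 1/2) + 2*(7/2 - 3*sqrt(5)/2)*conj(-1/2 + sqrt(5)/2) + 2*(sqrt(5)/2 + 3/2)*conj(-1/2 + sqrt(5)/2) + 2*(3*sqrt(5)/2 + 7/2)*conj(-sqrt(5)/2 - 1/2) + 5*(-1)*conj(0) + 5*(3)*conj(0)]
      = (1/20)[(22) + (-2) + (1 - sqrt(5)) + (-11 + 5*sqrt(5)) + (1 + sqrt(5)) + (-5*sqrt(5) - 11) + (0) + (0)] = 0/20 = 0
Dimension check: dim(rho) = sum (mult * dim) = 2*1 + 1*1 + 0*1 + 2*1 + 0*2 + 1*2 + 2*2 + 0*2 = 11 = chi_rho(e) = 11.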